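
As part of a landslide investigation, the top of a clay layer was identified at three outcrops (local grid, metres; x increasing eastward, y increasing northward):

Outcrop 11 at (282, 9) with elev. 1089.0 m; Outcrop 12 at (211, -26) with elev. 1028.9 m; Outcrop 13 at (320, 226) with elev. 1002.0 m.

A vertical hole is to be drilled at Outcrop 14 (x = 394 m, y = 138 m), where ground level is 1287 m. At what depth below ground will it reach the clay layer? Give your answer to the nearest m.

148 m

Two edge vectors: Outcrop 11→Outcrop 12 = (-71, -35, -60.1), Outcrop 11→Outcrop 13 = (38, 217, -87).
Normal n = (Outcrop 11→Outcrop 12) × (Outcrop 11→Outcrop 13) = (16086.7, -8460.8, -14077).
So ∂z/∂x = −n_x/n_z = 1.14276 and ∂z/∂y = −n_y/n_z = −0.60104.
Intercept c from Outcrop 11: 1089 − 322.26 + 5.41 = 772.15.
At (394, 138): z_contact = 450.2 − 82.9 + 772.15 = 1139.5 m.
Depth below ground = 1287 − 1139.5 = 148 m.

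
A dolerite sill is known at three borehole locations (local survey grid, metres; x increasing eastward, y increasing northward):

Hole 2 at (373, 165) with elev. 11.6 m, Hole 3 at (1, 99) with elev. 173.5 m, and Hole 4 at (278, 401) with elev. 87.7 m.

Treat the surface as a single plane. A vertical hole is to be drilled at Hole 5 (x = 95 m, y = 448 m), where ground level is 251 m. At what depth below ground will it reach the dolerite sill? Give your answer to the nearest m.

Two edge vectors: Hole 2→Hole 3 = (-372, -66, 161.9), Hole 2→Hole 4 = (-95, 236, 76.1).
Normal n = (Hole 2→Hole 3) × (Hole 2→Hole 4) = (-43231, 12928.7, -94062).
So ∂z/∂x = −n_x/n_z = −0.45960 and ∂z/∂y = −n_y/n_z = 0.13745.
Intercept c from Hole 2: 11.6 + 171.43 − 22.68 = 160.35.
At (95, 448): z_contact = −43.7 + 61.6 + 160.35 = 178.3 m.
Depth below ground = 251 − 178.3 = 73 m.

73 m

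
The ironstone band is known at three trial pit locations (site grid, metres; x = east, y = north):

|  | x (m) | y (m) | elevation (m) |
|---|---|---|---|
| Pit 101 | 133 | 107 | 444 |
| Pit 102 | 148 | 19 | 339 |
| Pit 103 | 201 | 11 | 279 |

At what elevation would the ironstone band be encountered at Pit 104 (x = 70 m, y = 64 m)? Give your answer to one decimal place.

Let the plane be z = a·x + b·y + c.
Pit 102−Pit 101: 15a − 88b = −105;  Pit 103−Pit 101: 68a − 96b = −165.
Solving gives a = −0.97711, b = 1.02663.
Then c = 444 − a·133 − b·107 = 464.11.
At (70, 64): z = −68.4 + 65.7 + 464.11 = 461.4 m.

461.4 m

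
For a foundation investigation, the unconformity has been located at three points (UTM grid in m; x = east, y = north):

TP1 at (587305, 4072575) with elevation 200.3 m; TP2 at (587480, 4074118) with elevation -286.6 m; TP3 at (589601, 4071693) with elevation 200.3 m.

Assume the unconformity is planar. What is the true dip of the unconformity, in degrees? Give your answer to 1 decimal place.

17.9°

Let the plane be z = a·x + b·y + c.
TP2−TP1: 175a + 1543b = −486.9;  TP3−TP1: 2296a − 882b = 0.
Solving gives a = −0.11616, b = −0.30238.
Gradient magnitude |∇z| = √(a² + b²) = √(0.01349 + 0.09143) = 0.32392.
True dip = arctan(0.32392) = 17.9°, dipping toward NNE (azimuth ≈ 021°).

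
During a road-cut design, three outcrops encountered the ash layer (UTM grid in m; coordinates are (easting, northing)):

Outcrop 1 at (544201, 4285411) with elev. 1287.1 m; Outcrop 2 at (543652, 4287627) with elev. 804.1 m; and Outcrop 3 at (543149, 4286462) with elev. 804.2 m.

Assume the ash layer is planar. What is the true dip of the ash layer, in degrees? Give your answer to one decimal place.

Two edge vectors: Outcrop 1→Outcrop 2 = (-549, 2216, -483), Outcrop 1→Outcrop 3 = (-1052, 1051, -482.9).
Normal n = (Outcrop 1→Outcrop 2) × (Outcrop 1→Outcrop 3) = (-562473.4, 243003.9, 1754233).
So ∂z/∂E = −n_x/n_z = 0.32064 and ∂z/∂N = −n_y/n_z = −0.13852.
Gradient magnitude |∇z| = √(a² + b²) = √(0.10281 + 0.01919) = 0.34928.
True dip = arctan(0.34928) = 19.3°, dipping toward WNW (azimuth ≈ 293°).

19.3°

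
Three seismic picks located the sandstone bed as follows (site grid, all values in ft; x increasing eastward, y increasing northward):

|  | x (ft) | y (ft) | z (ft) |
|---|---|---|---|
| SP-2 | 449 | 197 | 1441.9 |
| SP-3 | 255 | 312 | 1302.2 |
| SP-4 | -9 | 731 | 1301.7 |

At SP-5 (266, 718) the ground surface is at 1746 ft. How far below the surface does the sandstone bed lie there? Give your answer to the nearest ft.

Two edge vectors: SP-2→SP-3 = (-194, 115, -139.7), SP-2→SP-4 = (-458, 534, -140.2).
Normal n = (SP-2→SP-3) × (SP-2→SP-4) = (58476.8, 36783.8, -50926).
So ∂z/∂x = −n_x/n_z = 1.14827 and ∂z/∂y = −n_y/n_z = 0.72230.
Intercept c from SP-2: 1441.9 − 515.57 − 142.29 = 784.03.
At (266, 718): z_contact = 305.4 + 518.6 + 784.03 = 1608.1 ft.
Depth below ground = 1746 − 1608.1 = 138 ft.

138 ft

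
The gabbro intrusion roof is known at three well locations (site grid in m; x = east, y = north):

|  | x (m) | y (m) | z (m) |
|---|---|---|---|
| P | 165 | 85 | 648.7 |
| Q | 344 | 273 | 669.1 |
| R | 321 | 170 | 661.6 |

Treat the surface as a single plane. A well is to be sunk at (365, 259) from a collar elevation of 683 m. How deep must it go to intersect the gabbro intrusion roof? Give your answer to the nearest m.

Let the plane be z = a·x + b·y + c.
Q−P: 179a + 188b = 20.4;  R−P: 156a + 85b = 12.9.
Solving gives a = 0.04898, b = 0.06188.
Then c = 648.7 − a·165 − b·85 = 635.36.
At (365, 259): z_contact = 17.9 + 16.0 + 635.36 = 669.3 m.
Depth below ground = 683 − 669.3 = 14 m.

14 m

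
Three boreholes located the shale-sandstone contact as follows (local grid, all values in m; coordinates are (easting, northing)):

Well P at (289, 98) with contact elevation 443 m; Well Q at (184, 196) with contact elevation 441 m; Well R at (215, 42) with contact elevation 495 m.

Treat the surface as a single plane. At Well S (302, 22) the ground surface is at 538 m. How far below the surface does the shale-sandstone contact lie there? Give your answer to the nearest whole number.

Two edge vectors: Well P→Well Q = (-105, 98, -2), Well P→Well R = (-74, -56, 52).
Normal n = (Well P→Well Q) × (Well P→Well R) = (4984, 5608, 13132).
So ∂z/∂E = −n_x/n_z = −0.37953 and ∂z/∂N = −n_y/n_z = −0.42705.
Intercept c from Well P: 443 + 109.68 + 41.85 = 594.54.
At (302, 22): z_contact = −114.6 − 9.4 + 594.54 = 470.5 m.
Depth below ground = 538 − 470.5 = 67 m.

67 m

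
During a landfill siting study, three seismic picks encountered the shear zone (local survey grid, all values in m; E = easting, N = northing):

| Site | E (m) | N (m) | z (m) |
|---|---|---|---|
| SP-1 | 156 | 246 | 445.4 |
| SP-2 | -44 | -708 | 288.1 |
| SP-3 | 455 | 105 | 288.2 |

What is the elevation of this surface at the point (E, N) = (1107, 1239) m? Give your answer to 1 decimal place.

306.3 m

Two edge vectors: SP-1→SP-2 = (-200, -954, -157.3), SP-1→SP-3 = (299, -141, -157.2).
Normal n = (SP-1→SP-2) × (SP-1→SP-3) = (127789.5, -78472.7, 313446).
So ∂z/∂E = −n_x/n_z = −0.407692 and ∂z/∂N = −n_y/n_z = 0.250355.
Intercept c from SP-1: 445.4 + 63.60 − 61.59 = 447.41.
At (1107, 1239): z = −451.3 + 310.2 + 447.41 = 306.3 m.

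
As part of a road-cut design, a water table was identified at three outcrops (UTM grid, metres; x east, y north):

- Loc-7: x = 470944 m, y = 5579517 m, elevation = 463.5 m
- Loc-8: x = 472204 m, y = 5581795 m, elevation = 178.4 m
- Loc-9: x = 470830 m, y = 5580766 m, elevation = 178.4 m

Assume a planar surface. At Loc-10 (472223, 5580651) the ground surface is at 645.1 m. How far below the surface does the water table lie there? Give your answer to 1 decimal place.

219.2 m

Two edge vectors: Loc-7→Loc-8 = (1260, 2278, -285.1), Loc-7→Loc-9 = (-114, 1249, -285.1).
Normal n = (Loc-7→Loc-8) × (Loc-7→Loc-9) = (-293367.9, 391727.4, 1833432).
So ∂z/∂x = −n_x/n_z = 0.160010243 and ∂z/∂y = −n_y/n_z = −0.213657992.
Intercept c from Loc-7: 463.5 − 75355.86 + 1192108.40 = 1117216.04.
At (472223, 5580651): z_contact = 75560.52 − 1192350.69 + 1117216.04 = 425.86 m.
Depth below ground = 645.1 − 425.86 = 219.2 m.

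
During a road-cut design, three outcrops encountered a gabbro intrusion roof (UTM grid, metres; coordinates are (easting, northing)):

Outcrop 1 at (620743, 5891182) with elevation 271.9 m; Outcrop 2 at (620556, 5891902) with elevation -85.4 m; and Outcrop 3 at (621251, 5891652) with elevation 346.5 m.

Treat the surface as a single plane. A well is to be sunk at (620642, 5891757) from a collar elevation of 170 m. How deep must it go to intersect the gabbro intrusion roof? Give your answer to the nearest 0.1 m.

Two edge vectors: Outcrop 1→Outcrop 2 = (-187, 720, -357.3), Outcrop 1→Outcrop 3 = (508, 470, 74.6).
Normal n = (Outcrop 1→Outcrop 2) × (Outcrop 1→Outcrop 3) = (221643, -167558.2, -453650).
So ∂z/∂E = −n_x/n_z = 0.488577097 and ∂z/∂N = −n_y/n_z = −0.369355671.
Intercept c from Outcrop 1: 271.9 − 303280.81 + 2175941.48 = 1872932.57.
At (620642, 5891757): z_contact = 303231.47 − 2176153.86 + 1872932.57 = 10.17 m.
Depth below ground = 170 − 10.17 = 159.8 m.

159.8 m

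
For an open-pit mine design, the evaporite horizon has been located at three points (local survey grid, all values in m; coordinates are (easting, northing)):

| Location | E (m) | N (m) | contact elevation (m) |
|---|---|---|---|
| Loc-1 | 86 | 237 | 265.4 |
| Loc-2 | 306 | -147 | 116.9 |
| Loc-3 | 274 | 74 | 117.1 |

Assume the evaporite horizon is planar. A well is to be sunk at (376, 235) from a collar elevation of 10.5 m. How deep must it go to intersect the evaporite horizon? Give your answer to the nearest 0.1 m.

Let the plane be z = a·E + b·N + c.
Loc-2−Loc-1: 220a − 384b = −148.5;  Loc-3−Loc-1: 188a − 163b = −148.3.
Solving gives a = −0.90118, b = −0.12958.
Then c = 265.4 − a·86 − b·237 = 373.61.
At (376, 235): z_contact = −338.84 − 30.45 + 373.61 = 4.32 m.
Depth below ground = 10.5 − 4.32 = 6.2 m.

6.2 m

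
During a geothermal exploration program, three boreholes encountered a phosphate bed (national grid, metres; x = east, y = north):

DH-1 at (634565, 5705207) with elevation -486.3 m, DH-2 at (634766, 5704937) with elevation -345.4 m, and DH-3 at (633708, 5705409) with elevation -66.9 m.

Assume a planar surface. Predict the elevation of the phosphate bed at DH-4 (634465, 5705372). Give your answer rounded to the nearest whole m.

Two edge vectors: DH-1→DH-2 = (201, -270, 140.9), DH-1→DH-3 = (-857, 202, 419.4).
Normal n = (DH-1→DH-2) × (DH-1→DH-3) = (-141699.8, -205050.7, -190788).
So ∂z/∂x = −n_x/n_z = −0.74270814 and ∂z/∂y = −n_y/n_z = −1.07475680.
Intercept c from DH-1: -486.3 + 471296.59 + 6131710.01 = 6602520.30.
At (634465, 5705372): z = −471222.3 − 6131887.3 + 6602520.30 = -589.4 m.

-589 m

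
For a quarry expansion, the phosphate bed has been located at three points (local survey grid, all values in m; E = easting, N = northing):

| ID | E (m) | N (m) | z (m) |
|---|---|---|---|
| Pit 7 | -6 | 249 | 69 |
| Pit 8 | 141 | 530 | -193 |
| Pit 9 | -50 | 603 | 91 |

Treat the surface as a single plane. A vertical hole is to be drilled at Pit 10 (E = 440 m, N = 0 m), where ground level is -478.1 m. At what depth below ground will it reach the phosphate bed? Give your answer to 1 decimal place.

Let the plane be z = a·E + b·N + c.
Pit 8−Pit 7: 147a + 281b = −262;  Pit 9−Pit 7: −44a + 354b = 22.
Solving gives a = −1.53613, b = −0.12878.
Then c = 69 − a·-6 − b·249 = 91.85.
At (440, 0): z_contact = −675.90 + 0.00 + 91.85 = -584.05 m.
Depth below ground = -478.1 − (-584.05) = 105.9 m.

105.9 m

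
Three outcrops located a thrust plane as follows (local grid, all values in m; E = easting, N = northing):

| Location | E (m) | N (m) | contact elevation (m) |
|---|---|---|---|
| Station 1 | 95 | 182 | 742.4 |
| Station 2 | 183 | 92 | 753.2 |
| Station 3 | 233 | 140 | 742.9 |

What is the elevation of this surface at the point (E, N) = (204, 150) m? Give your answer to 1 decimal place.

742.6 m

Two edge vectors: Station 1→Station 2 = (88, -90, 10.8), Station 1→Station 3 = (138, -42, 0.5).
Normal n = (Station 1→Station 2) × (Station 1→Station 3) = (408.6, 1446.4, 8724).
So ∂z/∂E = −n_x/n_z = −0.04684 and ∂z/∂N = −n_y/n_z = −0.16580.
Intercept c from Station 1: 742.4 + 4.45 + 30.17 = 777.02.
At (204, 150): z = −9.6 − 24.9 + 777.02 = 742.6 m.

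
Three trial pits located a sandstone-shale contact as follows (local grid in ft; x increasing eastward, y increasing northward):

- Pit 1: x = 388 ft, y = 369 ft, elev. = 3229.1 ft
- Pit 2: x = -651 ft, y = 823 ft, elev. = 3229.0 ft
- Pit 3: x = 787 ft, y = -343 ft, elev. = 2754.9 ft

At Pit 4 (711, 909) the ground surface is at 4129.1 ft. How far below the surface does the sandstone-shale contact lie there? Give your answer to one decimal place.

299.2 ft

Let the plane be z = a·x + b·y + c.
Pit 2−Pit 1: −1039a + 454b = −0.1;  Pit 3−Pit 1: 399a − 712b = −474.2.
Solving gives a = 0.38552, b = 0.88205.
Then c = 3229.1 − a·388 − b·369 = 2754.04.
At (711, 909): z_contact = 274.10 + 801.79 + 2754.04 = 3829.93 ft.
Depth below ground = 4129.1 − 3829.93 = 299.2 ft.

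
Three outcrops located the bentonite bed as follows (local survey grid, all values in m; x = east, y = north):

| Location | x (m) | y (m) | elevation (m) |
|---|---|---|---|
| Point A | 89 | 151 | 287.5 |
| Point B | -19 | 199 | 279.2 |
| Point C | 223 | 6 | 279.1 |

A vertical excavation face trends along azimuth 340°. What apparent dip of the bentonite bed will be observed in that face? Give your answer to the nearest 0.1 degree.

Let the plane be z = a·x + b·y + c.
Point B−Point A: −108a + 48b = −8.3;  Point C−Point A: 134a − 145b = −8.4.
Solving gives a = 0.17411, b = 0.21883.
Unit vector along 340° is (sin 340°, cos 340°) = (-0.3420, 0.9397).
Slope in that direction = a·(-0.3420) + b·(0.9397) = 0.14609.
Apparent dip = arctan|0.14609| = 8.3° (true dip is 15.6°, so apparent ≤ true as expected).

8.3°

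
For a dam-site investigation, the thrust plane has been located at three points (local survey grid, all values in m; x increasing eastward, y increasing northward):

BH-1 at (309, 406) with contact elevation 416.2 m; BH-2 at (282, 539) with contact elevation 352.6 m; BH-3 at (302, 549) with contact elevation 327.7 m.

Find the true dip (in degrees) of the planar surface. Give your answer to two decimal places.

Two edge vectors: BH-1→BH-2 = (-27, 133, -63.6), BH-1→BH-3 = (-7, 143, -88.5).
Normal n = (BH-1→BH-2) × (BH-1→BH-3) = (-2675.7, -1944.3, -2930).
So ∂z/∂x = −n_x/n_z = −0.91321 and ∂z/∂y = −n_y/n_z = −0.66358.
Gradient magnitude |∇z| = √(a² + b²) = √(0.83395 + 0.44034) = 1.12885.
True dip = arctan(1.12885) = 48.46°, dipping toward NE (azimuth ≈ 054°).

48.46°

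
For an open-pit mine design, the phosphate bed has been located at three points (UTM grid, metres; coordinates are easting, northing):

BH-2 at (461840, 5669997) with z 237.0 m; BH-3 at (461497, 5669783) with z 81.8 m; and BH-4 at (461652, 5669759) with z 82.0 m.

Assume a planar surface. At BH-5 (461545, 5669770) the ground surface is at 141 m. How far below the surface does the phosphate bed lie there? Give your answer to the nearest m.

Let the plane be z = a·easting + b·northing + c.
BH-3−BH-2: −343a − 214b = −155.2;  BH-4−BH-2: −188a − 238b = −155.
Solving gives a = 0.09100043, b = 0.57937781.
Then c = 237 − a·461840 − b·5669997 = −3326861.07.
At (461545, 5669770): z_contact = 42000.8 + 3284938.9 − 3326861.07 = 78.6 m.
Depth below ground = 141 − 78.6 = 62 m.

62 m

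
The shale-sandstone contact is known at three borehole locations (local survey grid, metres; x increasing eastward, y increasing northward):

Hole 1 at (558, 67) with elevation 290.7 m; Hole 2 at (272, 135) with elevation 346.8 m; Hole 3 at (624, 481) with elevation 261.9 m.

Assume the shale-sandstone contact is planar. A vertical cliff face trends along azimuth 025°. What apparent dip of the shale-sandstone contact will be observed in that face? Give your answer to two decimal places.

6.85°

Two edge vectors: Hole 1→Hole 2 = (-286, 68, 56.1), Hole 1→Hole 3 = (66, 414, -28.8).
Normal n = (Hole 1→Hole 2) × (Hole 1→Hole 3) = (-25183.8, -4534.2, -122892).
So ∂z/∂x = −n_x/n_z = −0.20493 and ∂z/∂y = −n_y/n_z = −0.03690.
Unit vector along 025° is (sin 25°, cos 25°) = (0.4226, 0.9063).
Slope in that direction = a·(0.4226) + b·(0.9063) = −0.12004.
Apparent dip = arctan|0.12004| = 6.85° (true dip is 11.8°, so apparent ≤ true as expected).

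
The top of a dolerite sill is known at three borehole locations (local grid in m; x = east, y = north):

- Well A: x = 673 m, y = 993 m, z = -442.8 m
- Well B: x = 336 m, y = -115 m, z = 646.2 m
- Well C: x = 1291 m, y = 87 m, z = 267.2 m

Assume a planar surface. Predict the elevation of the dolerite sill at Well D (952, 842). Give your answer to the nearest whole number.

Two edge vectors: Well A→Well B = (-337, -1108, 1089), Well A→Well C = (618, -906, 710).
Normal n = (Well A→Well B) × (Well A→Well C) = (199954, 912272, 990066).
So ∂z/∂x = −n_x/n_z = −0.20196 and ∂z/∂y = −n_y/n_z = −0.92143.
Intercept c from Well A: -442.8 + 135.92 + 914.98 = 608.09.
At (952, 842): z = −192.3 − 775.8 + 608.09 = -360.0 m.

-360 m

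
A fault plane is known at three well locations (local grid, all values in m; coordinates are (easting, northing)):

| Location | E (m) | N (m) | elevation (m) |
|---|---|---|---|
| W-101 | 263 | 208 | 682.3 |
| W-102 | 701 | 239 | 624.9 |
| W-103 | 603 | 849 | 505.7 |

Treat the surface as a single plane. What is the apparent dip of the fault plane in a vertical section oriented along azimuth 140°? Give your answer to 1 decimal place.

5.1°

Two edge vectors: W-101→W-102 = (438, 31, -57.4), W-101→W-103 = (340, 641, -176.6).
Normal n = (W-101→W-102) × (W-101→W-103) = (31318.8, 57834.8, 270218).
So ∂z/∂E = −n_x/n_z = −0.11590 and ∂z/∂N = −n_y/n_z = −0.21403.
Unit vector along 140° is (sin 140°, cos 140°) = (0.6428, -0.7660).
Slope in that direction = a·(0.6428) + b·(-0.7660) = 0.08946.
Apparent dip = arctan|0.08946| = 5.1° (true dip is 13.7°, so apparent ≤ true as expected).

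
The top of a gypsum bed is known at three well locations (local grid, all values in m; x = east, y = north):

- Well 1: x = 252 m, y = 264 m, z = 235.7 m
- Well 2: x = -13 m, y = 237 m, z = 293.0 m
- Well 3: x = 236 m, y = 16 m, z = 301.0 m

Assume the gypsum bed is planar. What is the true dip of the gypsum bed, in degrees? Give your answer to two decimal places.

17.49°

Let the plane be z = a·x + b·y + c.
Well 2−Well 1: −265a − 27b = 57.3;  Well 3−Well 1: −16a − 248b = 65.3.
Solving gives a = −0.19065, b = −0.25101.
Gradient magnitude |∇z| = √(a² + b²) = √(0.03635 + 0.06300) = 0.31520.
True dip = arctan(0.31520) = 17.49°, dipping toward NE (azimuth ≈ 037°).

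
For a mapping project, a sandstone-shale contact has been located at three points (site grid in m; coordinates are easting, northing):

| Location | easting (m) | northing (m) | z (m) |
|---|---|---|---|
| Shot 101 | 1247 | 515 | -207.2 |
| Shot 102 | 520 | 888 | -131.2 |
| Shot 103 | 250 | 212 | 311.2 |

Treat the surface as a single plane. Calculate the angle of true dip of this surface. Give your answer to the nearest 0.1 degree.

32.1°

Two edge vectors: Shot 101→Shot 102 = (-727, 373, 76), Shot 101→Shot 103 = (-997, -303, 518.4).
Normal n = (Shot 101→Shot 102) × (Shot 101→Shot 103) = (216391.2, 301104.8, 592162).
So ∂z/∂easting = −n_x/n_z = −0.36543 and ∂z/∂northing = −n_y/n_z = −0.50848.
Gradient magnitude |∇z| = √(a² + b²) = √(0.13354 + 0.25856) = 0.62617.
True dip = arctan(0.62617) = 32.1°, dipping toward NE (azimuth ≈ 036°).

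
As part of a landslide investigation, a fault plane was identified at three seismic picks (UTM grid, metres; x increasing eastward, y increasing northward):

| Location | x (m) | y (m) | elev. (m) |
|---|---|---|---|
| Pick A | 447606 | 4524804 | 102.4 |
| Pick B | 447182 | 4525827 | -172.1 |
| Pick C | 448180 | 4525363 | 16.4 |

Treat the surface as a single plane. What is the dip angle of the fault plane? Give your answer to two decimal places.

13.95°

Let the plane be z = a·x + b·y + c.
Pick B−Pick A: −424a + 1023b = −274.5;  Pick C−Pick A: 574a + 559b = −86.
Solving gives a = 0.07943, b = −0.23541.
Gradient magnitude |∇z| = √(a² + b²) = √(0.00631 + 0.05542) = 0.24845.
True dip = arctan(0.24845) = 13.95°, dipping toward NNW (azimuth ≈ 341°).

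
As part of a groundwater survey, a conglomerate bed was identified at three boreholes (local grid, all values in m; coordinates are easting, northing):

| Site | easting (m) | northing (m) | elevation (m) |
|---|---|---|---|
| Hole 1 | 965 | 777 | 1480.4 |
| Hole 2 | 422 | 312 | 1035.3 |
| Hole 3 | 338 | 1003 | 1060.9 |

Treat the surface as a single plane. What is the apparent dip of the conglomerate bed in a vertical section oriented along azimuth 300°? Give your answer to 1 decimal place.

29.1°

Let the plane be z = a·easting + b·northing + c.
Hole 2−Hole 1: −543a − 465b = −445.1;  Hole 3−Hole 1: −627a + 226b = −419.5.
Solving gives a = 0.71368, b = 0.12381.
Unit vector along 300° is (sin 300°, cos 300°) = (-0.8660, 0.5000).
Slope in that direction = a·(-0.8660) + b·(0.5000) = −0.55617.
Apparent dip = arctan|0.55617| = 29.1° (true dip is 35.9°, so apparent ≤ true as expected).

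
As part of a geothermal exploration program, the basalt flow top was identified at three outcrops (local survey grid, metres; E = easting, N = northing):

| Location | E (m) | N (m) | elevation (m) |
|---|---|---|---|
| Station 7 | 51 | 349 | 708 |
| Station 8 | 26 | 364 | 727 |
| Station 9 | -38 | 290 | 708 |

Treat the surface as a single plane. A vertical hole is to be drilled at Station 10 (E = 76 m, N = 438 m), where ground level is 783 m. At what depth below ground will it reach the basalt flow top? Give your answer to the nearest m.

31 m

Let the plane be z = a·E + b·N + c.
Station 8−Station 7: −25a + 15b = 19;  Station 9−Station 7: −89a − 59b = 0.
Solving gives a = −0.39893, b = 0.60178.
Then c = 708 − a·51 − b·349 = 518.32.
At (76, 438): z_contact = −30.3 + 263.6 + 518.32 = 751.6 m.
Depth below ground = 783 − 751.6 = 31 m.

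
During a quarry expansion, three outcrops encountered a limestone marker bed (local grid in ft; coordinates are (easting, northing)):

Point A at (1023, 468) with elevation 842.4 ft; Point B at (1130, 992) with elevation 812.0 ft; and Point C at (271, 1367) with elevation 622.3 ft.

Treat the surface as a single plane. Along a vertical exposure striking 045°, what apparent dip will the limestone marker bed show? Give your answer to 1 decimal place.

Two edge vectors: Point A→Point B = (107, 524, -30.4), Point A→Point C = (-752, 899, -220.1).
Normal n = (Point A→Point B) × (Point A→Point C) = (-88002.8, 46411.5, 490241).
So ∂z/∂E = −n_x/n_z = 0.17951 and ∂z/∂N = −n_y/n_z = −0.09467.
Unit vector along 045° is (sin 45°, cos 45°) = (0.7071, 0.7071).
Slope in that direction = a·(0.7071) + b·(0.7071) = 0.05999.
Apparent dip = arctan|0.05999| = 3.4° (true dip is 11.5°, so apparent ≤ true as expected).

3.4°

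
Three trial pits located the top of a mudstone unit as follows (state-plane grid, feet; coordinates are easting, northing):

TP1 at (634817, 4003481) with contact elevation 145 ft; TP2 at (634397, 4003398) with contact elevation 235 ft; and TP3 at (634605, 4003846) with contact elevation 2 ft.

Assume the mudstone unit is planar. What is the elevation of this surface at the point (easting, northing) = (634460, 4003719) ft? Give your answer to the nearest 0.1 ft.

Two edge vectors: TP1→TP2 = (-420, -83, 90), TP1→TP3 = (-212, 365, -143).
Normal n = (TP1→TP2) × (TP1→TP3) = (-20981, -79140, -170896).
So ∂z/∂easting = −n_x/n_z = −0.122770574 and ∂z/∂northing = −n_y/n_z = −0.463088662.
Intercept c from TP1: 145 + 77936.85 + 1853966.66 = 1932048.51.
At (634460, 4003719): z = −77893.0 − 1854076.9 + 1932048.51 = 78.6 ft.

78.6 ft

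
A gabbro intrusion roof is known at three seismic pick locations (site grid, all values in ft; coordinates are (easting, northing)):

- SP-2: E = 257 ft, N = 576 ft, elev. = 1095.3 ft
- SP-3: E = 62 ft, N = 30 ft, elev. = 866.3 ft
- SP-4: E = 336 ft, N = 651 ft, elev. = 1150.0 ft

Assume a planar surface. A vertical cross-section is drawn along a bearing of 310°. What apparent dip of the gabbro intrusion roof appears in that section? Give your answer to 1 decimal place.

Two edge vectors: SP-2→SP-3 = (-195, -546, -229), SP-2→SP-4 = (79, 75, 54.7).
Normal n = (SP-2→SP-3) × (SP-2→SP-4) = (-12691.2, -7424.5, 28509).
So ∂z/∂E = −n_x/n_z = 0.44516 and ∂z/∂N = −n_y/n_z = 0.26043.
Unit vector along 310° is (sin 310°, cos 310°) = (-0.7660, 0.6428).
Slope in that direction = a·(-0.7660) + b·(0.6428) = −0.17362.
Apparent dip = arctan|0.17362| = 9.8° (true dip is 27.3°, so apparent ≤ true as expected).

9.8°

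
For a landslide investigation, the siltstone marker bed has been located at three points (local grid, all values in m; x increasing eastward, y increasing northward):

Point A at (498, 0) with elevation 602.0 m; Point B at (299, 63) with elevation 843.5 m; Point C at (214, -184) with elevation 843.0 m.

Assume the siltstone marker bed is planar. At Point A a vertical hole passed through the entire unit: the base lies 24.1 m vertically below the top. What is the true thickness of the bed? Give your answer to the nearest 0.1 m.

Two edge vectors: Point A→Point B = (-199, 63, 241.5), Point A→Point C = (-284, -184, 241).
Normal n = (Point A→Point B) × (Point A→Point C) = (59619, -20627, 54508).
So ∂z/∂x = −n_x/n_z = −1.09377 and ∂z/∂y = −n_y/n_z = 0.37842.
|∇z| = √(a²+b²) = 1.15738, so dip δ = arctan(1.15738) = 49.17°.
True thickness = vertical thickness × cos δ = 24.1 × cos 49.17° = 15.8 m.

15.8 m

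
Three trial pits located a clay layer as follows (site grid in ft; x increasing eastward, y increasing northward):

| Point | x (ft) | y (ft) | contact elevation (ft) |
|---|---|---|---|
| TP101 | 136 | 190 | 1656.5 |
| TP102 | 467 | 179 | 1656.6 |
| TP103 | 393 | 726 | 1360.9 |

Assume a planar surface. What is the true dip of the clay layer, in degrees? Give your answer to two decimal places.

28.51°

Let the plane be z = a·x + b·y + c.
TP102−TP101: 331a − 11b = 0.1;  TP103−TP101: 257a + 536b = −295.6.
Solving gives a = −0.01774, b = −0.54299.
Gradient magnitude |∇z| = √(a² + b²) = √(0.00031 + 0.29483) = 0.54328.
True dip = arctan(0.54328) = 28.51°, dipping toward N (azimuth ≈ 002°).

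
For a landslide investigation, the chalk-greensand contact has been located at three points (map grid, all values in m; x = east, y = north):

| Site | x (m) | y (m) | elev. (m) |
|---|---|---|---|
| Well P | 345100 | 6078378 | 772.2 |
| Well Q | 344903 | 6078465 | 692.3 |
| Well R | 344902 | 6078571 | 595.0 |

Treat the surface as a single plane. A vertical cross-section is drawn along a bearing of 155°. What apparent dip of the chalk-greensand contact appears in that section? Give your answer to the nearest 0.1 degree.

39.8°

Let the plane be z = a·x + b·y + c.
Well Q−Well P: −197a + 87b = −79.9;  Well R−Well P: −198a + 193b = −177.2.
Solving gives a = 0.00021, b = −0.91792.
Unit vector along 155° is (sin 155°, cos 155°) = (0.4226, -0.9063).
Slope in that direction = a·(0.4226) + b·(-0.9063) = 0.83201.
Apparent dip = arctan|0.83201| = 39.8° (true dip is 42.5°, so apparent ≤ true as expected).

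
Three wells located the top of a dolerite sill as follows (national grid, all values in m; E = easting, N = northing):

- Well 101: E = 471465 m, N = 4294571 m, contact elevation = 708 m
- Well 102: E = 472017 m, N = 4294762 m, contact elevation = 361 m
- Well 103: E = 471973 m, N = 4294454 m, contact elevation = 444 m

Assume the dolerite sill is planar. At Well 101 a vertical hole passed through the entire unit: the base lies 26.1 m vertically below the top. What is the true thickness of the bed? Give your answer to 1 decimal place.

Two edge vectors: Well 101→Well 102 = (552, 191, -347), Well 101→Well 103 = (508, -117, -264).
Normal n = (Well 101→Well 102) × (Well 101→Well 103) = (-91023, -30548, -161612).
So ∂z/∂E = −n_x/n_z = −0.56322 and ∂z/∂N = −n_y/n_z = −0.18902.
|∇z| = √(a²+b²) = 0.59409, so dip δ = arctan(0.59409) = 30.71°.
True thickness = vertical thickness × cos δ = 26.1 × cos 30.71° = 22.4 m.

22.4 m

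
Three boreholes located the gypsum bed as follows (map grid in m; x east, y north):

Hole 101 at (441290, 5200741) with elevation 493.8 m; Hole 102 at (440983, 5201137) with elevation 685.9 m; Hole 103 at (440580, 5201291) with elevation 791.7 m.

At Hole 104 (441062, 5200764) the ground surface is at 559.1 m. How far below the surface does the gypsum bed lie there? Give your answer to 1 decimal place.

31.1 m

Let the plane be z = a·x + b·y + c.
Hole 102−Hole 101: −307a + 396b = 192.1;  Hole 103−Hole 101: −710a + 550b = 297.9.
Solving gives a = −0.109637610, b = 0.400104176.
Then c = 493.8 − a·441290 − b·5200741 = −2031962.41.
At (441062, 5200764): z_contact = −48356.98 + 2080847.39 − 2031962.41 = 528.00 m.
Depth below ground = 559.1 − 528.00 = 31.1 m.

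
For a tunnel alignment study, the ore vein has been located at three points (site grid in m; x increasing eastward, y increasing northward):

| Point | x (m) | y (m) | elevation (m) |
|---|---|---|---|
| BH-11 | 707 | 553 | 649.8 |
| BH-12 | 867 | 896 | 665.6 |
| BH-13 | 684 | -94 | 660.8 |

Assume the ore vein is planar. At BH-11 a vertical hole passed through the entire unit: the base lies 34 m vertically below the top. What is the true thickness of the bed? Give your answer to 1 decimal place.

Let the plane be z = a·x + b·y + c.
BH-12−BH-11: 160a + 343b = 15.8;  BH-13−BH-11: −23a − 647b = 11.
Solving gives a = 0.14635, b = −0.02220.
|∇z| = √(a²+b²) = 0.14802, so dip δ = arctan(0.14802) = 8.42°.
True thickness = vertical thickness × cos δ = 34 × cos 8.42° = 33.6 m.

33.6 m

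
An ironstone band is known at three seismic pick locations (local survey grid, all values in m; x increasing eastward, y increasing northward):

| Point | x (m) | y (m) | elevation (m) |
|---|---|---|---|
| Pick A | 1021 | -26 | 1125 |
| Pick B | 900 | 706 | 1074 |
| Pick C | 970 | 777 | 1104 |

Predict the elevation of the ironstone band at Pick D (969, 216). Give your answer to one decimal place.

1103.0 m

Let the plane be z = a·x + b·y + c.
Pick B−Pick A: −121a + 732b = −51;  Pick C−Pick A: −51a + 803b = −21.
Solving gives a = 0.427554, b = 0.001003.
Then c = 1125 − a·1021 − b·-26 = 688.49.
At (969, 216): z = 414.3 + 0.2 + 688.49 = 1103.0 m.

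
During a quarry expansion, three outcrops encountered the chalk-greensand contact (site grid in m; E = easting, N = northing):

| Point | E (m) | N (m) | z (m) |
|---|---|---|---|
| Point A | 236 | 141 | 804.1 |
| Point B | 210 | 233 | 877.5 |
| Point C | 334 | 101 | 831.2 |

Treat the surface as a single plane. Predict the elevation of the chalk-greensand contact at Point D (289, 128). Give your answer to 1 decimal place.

827.3 m

Let the plane be z = a·E + b·N + c.
Point B−Point A: −26a + 92b = 73.4;  Point C−Point A: 98a − 40b = 27.1.
Solving gives a = 0.68069, b = 0.99020.
Then c = 804.1 − a·236 − b·141 = 503.84.
At (289, 128): z = 196.7 + 126.7 + 503.84 = 827.3 m.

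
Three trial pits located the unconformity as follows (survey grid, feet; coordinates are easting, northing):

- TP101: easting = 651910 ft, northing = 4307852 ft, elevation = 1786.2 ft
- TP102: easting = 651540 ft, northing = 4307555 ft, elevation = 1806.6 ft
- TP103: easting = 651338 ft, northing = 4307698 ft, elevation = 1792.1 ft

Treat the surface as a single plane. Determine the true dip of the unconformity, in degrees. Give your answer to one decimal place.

4.9°

Let the plane be z = a·easting + b·northing + c.
TP102−TP101: −370a − 297b = 20.4;  TP103−TP101: −572a − 154b = 5.9.
Solving gives a = 0.01231, b = −0.08402.
Gradient magnitude |∇z| = √(a² + b²) = √(0.00015 + 0.00706) = 0.08491.
True dip = arctan(0.08491) = 4.9°, dipping toward N (azimuth ≈ 352°).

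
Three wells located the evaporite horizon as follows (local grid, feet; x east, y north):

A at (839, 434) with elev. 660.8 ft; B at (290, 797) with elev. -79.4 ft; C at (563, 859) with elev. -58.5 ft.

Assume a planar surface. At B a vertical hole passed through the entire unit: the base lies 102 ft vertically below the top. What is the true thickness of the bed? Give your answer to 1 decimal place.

Let the plane be z = a·x + b·y + c.
B−A: −549a + 363b = −740.2;  C−A: −276a + 425b = −719.3.
Solving gives a = 0.40168, b = −1.43161.
|∇z| = √(a²+b²) = 1.48690, so dip δ = arctan(1.48690) = 56.08°.
True thickness = vertical thickness × cos δ = 102 × cos 56.08° = 56.9 ft.

56.9 ft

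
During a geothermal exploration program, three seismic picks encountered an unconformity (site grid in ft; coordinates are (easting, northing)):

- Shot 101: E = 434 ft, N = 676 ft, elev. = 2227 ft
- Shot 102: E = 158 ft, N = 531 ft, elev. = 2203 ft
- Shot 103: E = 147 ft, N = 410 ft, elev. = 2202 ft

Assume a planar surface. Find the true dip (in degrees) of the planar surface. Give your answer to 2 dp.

Two edge vectors: Shot 101→Shot 102 = (-276, -145, -24), Shot 101→Shot 103 = (-287, -266, -25).
Normal n = (Shot 101→Shot 102) × (Shot 101→Shot 103) = (-2759, -12, 31801).
So ∂z/∂E = −n_x/n_z = 0.08676 and ∂z/∂N = −n_y/n_z = 0.00038.
Gradient magnitude |∇z| = √(a² + b²) = √(0.00753 + 0.00000) = 0.08676.
True dip = arctan(0.08676) = 4.96°, dipping toward W (azimuth ≈ 270°).

4.96°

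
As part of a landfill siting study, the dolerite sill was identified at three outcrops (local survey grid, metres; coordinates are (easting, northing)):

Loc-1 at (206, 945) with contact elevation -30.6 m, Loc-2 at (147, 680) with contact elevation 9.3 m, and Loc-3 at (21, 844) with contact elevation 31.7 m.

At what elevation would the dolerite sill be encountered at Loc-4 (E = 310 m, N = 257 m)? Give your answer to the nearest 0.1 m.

-1.5 m

Two edge vectors: Loc-1→Loc-2 = (-59, -265, 39.9), Loc-1→Loc-3 = (-185, -101, 62.3).
Normal n = (Loc-1→Loc-2) × (Loc-1→Loc-3) = (-12479.6, -3705.8, -43066).
So ∂z/∂E = −n_x/n_z = −0.28978 and ∂z/∂N = −n_y/n_z = −0.08605.
Intercept c from Loc-1: -30.6 + 59.69 + 81.32 = 110.41.
At (310, 257): z = −89.8 − 22.1 + 110.41 = -1.5 m.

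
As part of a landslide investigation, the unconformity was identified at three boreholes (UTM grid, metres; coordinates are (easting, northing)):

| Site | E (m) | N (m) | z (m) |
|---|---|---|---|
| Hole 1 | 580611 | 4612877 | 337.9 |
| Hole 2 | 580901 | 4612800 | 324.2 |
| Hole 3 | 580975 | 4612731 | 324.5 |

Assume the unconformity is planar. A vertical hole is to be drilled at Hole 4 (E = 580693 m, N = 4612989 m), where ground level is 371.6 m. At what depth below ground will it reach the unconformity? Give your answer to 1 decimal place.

Two edge vectors: Hole 1→Hole 2 = (290, -77, -13.7), Hole 1→Hole 3 = (364, -146, -13.4).
Normal n = (Hole 1→Hole 2) × (Hole 1→Hole 3) = (-968.4, -1100.8, -14312).
So ∂z/∂E = −n_x/n_z = −0.067663499 and ∂z/∂N = −n_y/n_z = −0.076914477.
Intercept c from Hole 1: 337.9 + 39286.17 + 354797.02 = 394421.10.
At (580693, 4612989): z_contact = −39291.72 − 354805.64 + 394421.10 = 323.74 m.
Depth below ground = 371.6 − 323.74 = 47.9 m.

47.9 m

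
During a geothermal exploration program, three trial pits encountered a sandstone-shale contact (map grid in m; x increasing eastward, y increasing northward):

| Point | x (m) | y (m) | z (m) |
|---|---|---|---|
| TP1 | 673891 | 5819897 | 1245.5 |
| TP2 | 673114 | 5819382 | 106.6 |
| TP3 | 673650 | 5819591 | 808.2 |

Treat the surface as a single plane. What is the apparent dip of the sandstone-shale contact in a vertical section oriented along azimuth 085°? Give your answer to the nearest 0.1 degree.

Two edge vectors: TP1→TP2 = (-777, -515, -1138.9), TP1→TP3 = (-241, -306, -437.3).
Normal n = (TP1→TP2) × (TP1→TP3) = (-123293.9, -65307.2, 113647).
So ∂z/∂x = −n_x/n_z = 1.08488 and ∂z/∂y = −n_y/n_z = 0.57465.
Unit vector along 085° is (sin 85°, cos 85°) = (0.9962, 0.0872).
Slope in that direction = a·(0.9962) + b·(0.0872) = 1.13084.
Apparent dip = arctan|1.13084| = 48.5° (true dip is 50.8°, so apparent ≤ true as expected).

48.5°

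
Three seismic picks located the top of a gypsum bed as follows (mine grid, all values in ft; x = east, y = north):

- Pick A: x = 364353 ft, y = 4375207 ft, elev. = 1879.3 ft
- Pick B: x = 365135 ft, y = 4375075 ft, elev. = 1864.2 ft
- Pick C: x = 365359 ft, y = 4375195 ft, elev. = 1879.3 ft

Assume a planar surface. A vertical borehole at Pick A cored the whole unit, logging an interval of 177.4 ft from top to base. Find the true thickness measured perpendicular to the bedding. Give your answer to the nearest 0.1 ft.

176.1 ft

Let the plane be z = a·x + b·y + c.
Pick B−Pick A: 782a − 132b = −15.1;  Pick C−Pick A: 1006a − 12b = 0.
Solving gives a = 0.00147, b = 0.12309.
|∇z| = √(a²+b²) = 0.12310, so dip δ = arctan(0.12310) = 7.02°.
True thickness = vertical thickness × cos δ = 177.4 × cos 7.02° = 176.1 ft.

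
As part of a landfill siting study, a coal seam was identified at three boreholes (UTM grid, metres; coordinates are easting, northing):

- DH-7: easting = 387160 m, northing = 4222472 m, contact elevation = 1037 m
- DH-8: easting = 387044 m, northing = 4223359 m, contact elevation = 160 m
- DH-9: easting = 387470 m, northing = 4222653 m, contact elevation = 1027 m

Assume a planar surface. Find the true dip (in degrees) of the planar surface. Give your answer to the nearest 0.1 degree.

Two edge vectors: DH-7→DH-8 = (-116, 887, -877), DH-7→DH-9 = (310, 181, -10).
Normal n = (DH-7→DH-8) × (DH-7→DH-9) = (149867, -273030, -295966).
So ∂z/∂easting = −n_x/n_z = 0.50637 and ∂z/∂northing = −n_y/n_z = −0.92250.
Gradient magnitude |∇z| = √(a² + b²) = √(0.25641 + 0.85101) = 1.05234.
True dip = arctan(1.05234) = 46.5°, dipping toward NNW (azimuth ≈ 331°).

46.5°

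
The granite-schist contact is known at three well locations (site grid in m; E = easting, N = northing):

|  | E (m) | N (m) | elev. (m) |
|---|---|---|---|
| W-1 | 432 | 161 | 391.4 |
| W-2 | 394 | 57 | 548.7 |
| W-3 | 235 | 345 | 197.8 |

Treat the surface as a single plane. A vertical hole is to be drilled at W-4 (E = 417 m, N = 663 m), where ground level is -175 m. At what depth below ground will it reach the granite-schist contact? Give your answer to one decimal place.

Two edge vectors: W-1→W-2 = (-38, -104, 157.3), W-1→W-3 = (-197, 184, -193.6).
Normal n = (W-1→W-2) × (W-1→W-3) = (-8808.8, -38344.9, -27480).
So ∂z/∂E = −n_x/n_z = −0.32055 and ∂z/∂N = −n_y/n_z = −1.39537.
Intercept c from W-1: 391.4 + 138.48 + 224.66 = 754.53.
At (417, 663): z_contact = −133.67 − 925.13 + 754.53 = -304.27 m.
Depth below ground = -175 − (-304.27) = 129.3 m.

129.3 m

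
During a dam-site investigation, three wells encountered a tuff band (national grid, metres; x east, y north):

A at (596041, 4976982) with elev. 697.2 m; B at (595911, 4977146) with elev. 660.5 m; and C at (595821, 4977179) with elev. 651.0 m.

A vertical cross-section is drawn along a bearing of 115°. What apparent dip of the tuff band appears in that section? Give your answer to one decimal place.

Two edge vectors: A→B = (-130, 164, -36.7), A→C = (-220, 197, -46.2).
Normal n = (A→B) × (A→C) = (-346.9, 2068, 10470).
So ∂z/∂x = −n_x/n_z = 0.03313 and ∂z/∂y = −n_y/n_z = −0.19752.
Unit vector along 115° is (sin 115°, cos 115°) = (0.9063, -0.4226).
Slope in that direction = a·(0.9063) + b·(-0.4226) = 0.11350.
Apparent dip = arctan|0.11350| = 6.5° (true dip is 11.3°, so apparent ≤ true as expected).

6.5°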